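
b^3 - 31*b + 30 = (b - 5)*(b - 1)*(b + 6)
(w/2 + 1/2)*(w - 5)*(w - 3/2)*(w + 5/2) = w^4/2 - 3*w^3/2 - 51*w^2/8 + 5*w + 75/8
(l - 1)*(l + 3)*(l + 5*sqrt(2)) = l^3 + 2*l^2 + 5*sqrt(2)*l^2 - 3*l + 10*sqrt(2)*l - 15*sqrt(2)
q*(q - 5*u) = q^2 - 5*q*u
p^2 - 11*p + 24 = (p - 8)*(p - 3)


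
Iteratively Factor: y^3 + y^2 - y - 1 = (y + 1)*(y^2 - 1) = (y + 1)^2*(y - 1)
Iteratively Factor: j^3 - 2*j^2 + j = (j - 1)*(j^2 - j) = j*(j - 1)*(j - 1)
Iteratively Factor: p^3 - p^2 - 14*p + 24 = (p + 4)*(p^2 - 5*p + 6) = (p - 2)*(p + 4)*(p - 3)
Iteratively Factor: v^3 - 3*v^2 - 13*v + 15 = (v - 1)*(v^2 - 2*v - 15) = (v - 5)*(v - 1)*(v + 3)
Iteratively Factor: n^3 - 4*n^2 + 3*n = (n)*(n^2 - 4*n + 3) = n*(n - 3)*(n - 1)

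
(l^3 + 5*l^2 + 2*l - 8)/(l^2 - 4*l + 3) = (l^2 + 6*l + 8)/(l - 3)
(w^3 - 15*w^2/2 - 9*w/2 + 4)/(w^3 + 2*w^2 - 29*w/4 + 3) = 2*(w^2 - 7*w - 8)/(2*w^2 + 5*w - 12)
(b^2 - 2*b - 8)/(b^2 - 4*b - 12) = (b - 4)/(b - 6)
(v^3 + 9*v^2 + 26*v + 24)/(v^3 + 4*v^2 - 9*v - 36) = (v + 2)/(v - 3)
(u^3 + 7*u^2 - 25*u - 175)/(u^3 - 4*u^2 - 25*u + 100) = (u + 7)/(u - 4)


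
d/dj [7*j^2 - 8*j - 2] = 14*j - 8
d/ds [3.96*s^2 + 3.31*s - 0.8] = 7.92*s + 3.31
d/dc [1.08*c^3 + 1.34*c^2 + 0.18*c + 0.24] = 3.24*c^2 + 2.68*c + 0.18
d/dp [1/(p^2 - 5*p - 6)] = (5 - 2*p)/(-p^2 + 5*p + 6)^2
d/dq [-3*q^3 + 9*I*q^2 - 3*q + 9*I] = -9*q^2 + 18*I*q - 3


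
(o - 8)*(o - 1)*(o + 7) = o^3 - 2*o^2 - 55*o + 56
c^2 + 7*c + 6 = (c + 1)*(c + 6)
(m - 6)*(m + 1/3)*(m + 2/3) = m^3 - 5*m^2 - 52*m/9 - 4/3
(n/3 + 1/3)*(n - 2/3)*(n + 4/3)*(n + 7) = n^4/3 + 26*n^3/9 + 103*n^2/27 - 22*n/27 - 56/27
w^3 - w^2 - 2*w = w*(w - 2)*(w + 1)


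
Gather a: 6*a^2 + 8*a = 6*a^2 + 8*a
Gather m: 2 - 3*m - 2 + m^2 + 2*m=m^2 - m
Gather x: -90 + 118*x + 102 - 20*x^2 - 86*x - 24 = -20*x^2 + 32*x - 12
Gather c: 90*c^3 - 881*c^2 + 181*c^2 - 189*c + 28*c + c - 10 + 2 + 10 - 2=90*c^3 - 700*c^2 - 160*c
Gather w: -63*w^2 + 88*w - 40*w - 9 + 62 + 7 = -63*w^2 + 48*w + 60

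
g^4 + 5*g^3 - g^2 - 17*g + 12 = (g - 1)^2*(g + 3)*(g + 4)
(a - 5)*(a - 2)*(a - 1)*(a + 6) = a^4 - 2*a^3 - 31*a^2 + 92*a - 60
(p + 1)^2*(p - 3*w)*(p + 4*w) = p^4 + p^3*w + 2*p^3 - 12*p^2*w^2 + 2*p^2*w + p^2 - 24*p*w^2 + p*w - 12*w^2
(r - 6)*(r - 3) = r^2 - 9*r + 18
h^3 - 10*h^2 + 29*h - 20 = (h - 5)*(h - 4)*(h - 1)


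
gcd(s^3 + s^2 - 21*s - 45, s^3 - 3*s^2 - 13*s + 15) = s^2 - 2*s - 15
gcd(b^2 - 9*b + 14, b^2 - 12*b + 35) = b - 7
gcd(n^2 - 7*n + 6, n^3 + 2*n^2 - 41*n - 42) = n - 6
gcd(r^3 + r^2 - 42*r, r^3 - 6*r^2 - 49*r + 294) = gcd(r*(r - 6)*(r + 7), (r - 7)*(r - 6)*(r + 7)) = r^2 + r - 42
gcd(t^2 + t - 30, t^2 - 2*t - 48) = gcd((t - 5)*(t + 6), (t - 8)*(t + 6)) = t + 6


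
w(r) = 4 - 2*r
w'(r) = -2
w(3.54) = -3.08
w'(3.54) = -2.00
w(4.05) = -4.10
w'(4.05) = -2.00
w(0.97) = 2.06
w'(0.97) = -2.00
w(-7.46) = 18.92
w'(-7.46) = -2.00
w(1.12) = 1.76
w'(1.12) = -2.00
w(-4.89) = 13.78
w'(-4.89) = -2.00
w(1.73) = 0.54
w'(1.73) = -2.00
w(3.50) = -3.00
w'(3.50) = -2.00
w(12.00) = -20.00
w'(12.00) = -2.00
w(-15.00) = 34.00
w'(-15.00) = -2.00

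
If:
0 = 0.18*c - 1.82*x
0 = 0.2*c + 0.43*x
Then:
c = 0.00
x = 0.00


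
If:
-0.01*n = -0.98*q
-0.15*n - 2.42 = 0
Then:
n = -16.13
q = -0.16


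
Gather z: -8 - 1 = -9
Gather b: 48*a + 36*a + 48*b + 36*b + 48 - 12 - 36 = 84*a + 84*b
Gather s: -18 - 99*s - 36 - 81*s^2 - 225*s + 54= -81*s^2 - 324*s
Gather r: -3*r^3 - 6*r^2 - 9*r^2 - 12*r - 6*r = -3*r^3 - 15*r^2 - 18*r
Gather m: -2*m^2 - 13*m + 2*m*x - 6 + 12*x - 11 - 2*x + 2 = -2*m^2 + m*(2*x - 13) + 10*x - 15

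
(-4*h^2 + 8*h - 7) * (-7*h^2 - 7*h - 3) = 28*h^4 - 28*h^3 + 5*h^2 + 25*h + 21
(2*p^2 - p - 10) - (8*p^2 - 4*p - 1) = -6*p^2 + 3*p - 9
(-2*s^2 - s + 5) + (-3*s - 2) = -2*s^2 - 4*s + 3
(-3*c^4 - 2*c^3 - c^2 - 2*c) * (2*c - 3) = -6*c^5 + 5*c^4 + 4*c^3 - c^2 + 6*c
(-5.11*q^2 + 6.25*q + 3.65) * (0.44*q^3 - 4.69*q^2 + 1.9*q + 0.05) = -2.2484*q^5 + 26.7159*q^4 - 37.4155*q^3 - 5.499*q^2 + 7.2475*q + 0.1825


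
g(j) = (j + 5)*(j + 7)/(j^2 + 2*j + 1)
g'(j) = (-2*j - 2)*(j + 5)*(j + 7)/(j^2 + 2*j + 1)^2 + (j + 5)/(j^2 + 2*j + 1) + (j + 7)/(j^2 + 2*j + 1)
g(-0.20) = 51.00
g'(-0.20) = -109.38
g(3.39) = 4.52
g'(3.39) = -1.09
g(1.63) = 8.27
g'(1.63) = -4.08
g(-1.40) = 126.00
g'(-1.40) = 687.50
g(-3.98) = 0.35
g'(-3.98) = 0.69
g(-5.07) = -0.01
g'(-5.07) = 0.11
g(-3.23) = 1.34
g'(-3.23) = 2.32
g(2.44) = 5.94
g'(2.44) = -2.02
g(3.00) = 5.00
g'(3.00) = -1.38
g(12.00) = 1.91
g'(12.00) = -0.08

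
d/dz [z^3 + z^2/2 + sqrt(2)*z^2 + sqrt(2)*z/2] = 3*z^2 + z + 2*sqrt(2)*z + sqrt(2)/2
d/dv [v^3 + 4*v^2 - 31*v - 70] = 3*v^2 + 8*v - 31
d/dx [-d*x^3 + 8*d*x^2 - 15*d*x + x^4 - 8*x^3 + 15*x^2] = -3*d*x^2 + 16*d*x - 15*d + 4*x^3 - 24*x^2 + 30*x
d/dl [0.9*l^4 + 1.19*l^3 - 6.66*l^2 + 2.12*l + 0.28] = 3.6*l^3 + 3.57*l^2 - 13.32*l + 2.12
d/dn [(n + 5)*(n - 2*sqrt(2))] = 2*n - 2*sqrt(2) + 5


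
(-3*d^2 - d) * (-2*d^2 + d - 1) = 6*d^4 - d^3 + 2*d^2 + d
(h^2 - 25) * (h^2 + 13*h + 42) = h^4 + 13*h^3 + 17*h^2 - 325*h - 1050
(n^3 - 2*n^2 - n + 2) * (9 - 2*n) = -2*n^4 + 13*n^3 - 16*n^2 - 13*n + 18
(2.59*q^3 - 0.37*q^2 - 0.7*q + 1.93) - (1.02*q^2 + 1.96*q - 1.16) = 2.59*q^3 - 1.39*q^2 - 2.66*q + 3.09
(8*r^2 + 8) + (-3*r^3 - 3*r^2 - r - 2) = -3*r^3 + 5*r^2 - r + 6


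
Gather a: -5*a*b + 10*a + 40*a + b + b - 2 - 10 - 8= a*(50 - 5*b) + 2*b - 20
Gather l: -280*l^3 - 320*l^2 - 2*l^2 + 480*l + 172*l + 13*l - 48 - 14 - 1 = -280*l^3 - 322*l^2 + 665*l - 63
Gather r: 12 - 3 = 9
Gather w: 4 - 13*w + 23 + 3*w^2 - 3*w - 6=3*w^2 - 16*w + 21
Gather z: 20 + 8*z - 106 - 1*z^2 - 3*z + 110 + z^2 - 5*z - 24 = 0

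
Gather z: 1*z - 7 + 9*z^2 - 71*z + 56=9*z^2 - 70*z + 49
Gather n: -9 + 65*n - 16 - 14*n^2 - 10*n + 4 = -14*n^2 + 55*n - 21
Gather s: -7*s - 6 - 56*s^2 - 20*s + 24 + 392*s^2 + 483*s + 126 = 336*s^2 + 456*s + 144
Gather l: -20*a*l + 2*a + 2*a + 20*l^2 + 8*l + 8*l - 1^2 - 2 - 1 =4*a + 20*l^2 + l*(16 - 20*a) - 4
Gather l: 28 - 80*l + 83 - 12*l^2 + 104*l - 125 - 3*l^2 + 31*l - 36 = -15*l^2 + 55*l - 50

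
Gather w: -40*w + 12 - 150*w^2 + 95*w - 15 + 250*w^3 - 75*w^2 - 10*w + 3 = 250*w^3 - 225*w^2 + 45*w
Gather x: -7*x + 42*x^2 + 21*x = 42*x^2 + 14*x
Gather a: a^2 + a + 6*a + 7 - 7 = a^2 + 7*a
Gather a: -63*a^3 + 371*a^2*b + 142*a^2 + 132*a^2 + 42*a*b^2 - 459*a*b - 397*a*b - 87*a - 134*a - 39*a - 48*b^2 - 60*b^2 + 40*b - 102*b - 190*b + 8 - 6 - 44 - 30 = -63*a^3 + a^2*(371*b + 274) + a*(42*b^2 - 856*b - 260) - 108*b^2 - 252*b - 72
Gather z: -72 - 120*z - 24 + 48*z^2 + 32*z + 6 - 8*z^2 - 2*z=40*z^2 - 90*z - 90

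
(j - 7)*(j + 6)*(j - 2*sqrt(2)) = j^3 - 2*sqrt(2)*j^2 - j^2 - 42*j + 2*sqrt(2)*j + 84*sqrt(2)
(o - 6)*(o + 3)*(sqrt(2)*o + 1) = sqrt(2)*o^3 - 3*sqrt(2)*o^2 + o^2 - 18*sqrt(2)*o - 3*o - 18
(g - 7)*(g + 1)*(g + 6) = g^3 - 43*g - 42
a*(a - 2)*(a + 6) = a^3 + 4*a^2 - 12*a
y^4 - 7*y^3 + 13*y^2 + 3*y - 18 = (y - 3)^2*(y - 2)*(y + 1)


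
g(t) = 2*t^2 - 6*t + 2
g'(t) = 4*t - 6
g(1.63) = -2.47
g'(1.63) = 0.52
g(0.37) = 0.05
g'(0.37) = -4.52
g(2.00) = -2.00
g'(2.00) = 2.00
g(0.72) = -1.28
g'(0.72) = -3.12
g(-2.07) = 22.99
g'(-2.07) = -14.28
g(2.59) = -0.12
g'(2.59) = 4.36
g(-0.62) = 6.49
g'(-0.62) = -8.48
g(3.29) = 3.91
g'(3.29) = 7.16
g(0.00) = 2.00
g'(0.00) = -6.00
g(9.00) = 110.00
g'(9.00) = 30.00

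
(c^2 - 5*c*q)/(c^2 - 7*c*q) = (c - 5*q)/(c - 7*q)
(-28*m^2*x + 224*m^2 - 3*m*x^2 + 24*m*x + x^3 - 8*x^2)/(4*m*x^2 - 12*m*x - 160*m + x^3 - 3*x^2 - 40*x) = (-7*m + x)/(x + 5)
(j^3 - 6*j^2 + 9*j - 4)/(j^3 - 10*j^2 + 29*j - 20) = (j - 1)/(j - 5)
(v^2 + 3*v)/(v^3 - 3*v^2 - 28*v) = (v + 3)/(v^2 - 3*v - 28)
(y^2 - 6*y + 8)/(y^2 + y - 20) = (y - 2)/(y + 5)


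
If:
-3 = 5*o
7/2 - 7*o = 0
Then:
No Solution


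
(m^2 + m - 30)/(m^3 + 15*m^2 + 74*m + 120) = (m - 5)/(m^2 + 9*m + 20)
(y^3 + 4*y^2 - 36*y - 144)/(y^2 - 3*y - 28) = (y^2 - 36)/(y - 7)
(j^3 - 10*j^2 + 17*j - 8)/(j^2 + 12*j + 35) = (j^3 - 10*j^2 + 17*j - 8)/(j^2 + 12*j + 35)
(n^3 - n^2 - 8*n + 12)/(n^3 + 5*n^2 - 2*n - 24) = (n - 2)/(n + 4)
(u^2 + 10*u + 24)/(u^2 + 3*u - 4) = (u + 6)/(u - 1)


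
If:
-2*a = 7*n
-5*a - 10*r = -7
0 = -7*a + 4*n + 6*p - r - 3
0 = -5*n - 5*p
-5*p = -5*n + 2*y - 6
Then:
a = -259/415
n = 74/415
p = -74/415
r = 84/83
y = 323/83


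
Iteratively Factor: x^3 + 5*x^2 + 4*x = (x)*(x^2 + 5*x + 4) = x*(x + 4)*(x + 1)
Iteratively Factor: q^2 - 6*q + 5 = (q - 5)*(q - 1)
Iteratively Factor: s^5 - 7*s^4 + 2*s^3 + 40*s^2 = (s)*(s^4 - 7*s^3 + 2*s^2 + 40*s) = s*(s - 4)*(s^3 - 3*s^2 - 10*s) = s*(s - 5)*(s - 4)*(s^2 + 2*s) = s^2*(s - 5)*(s - 4)*(s + 2)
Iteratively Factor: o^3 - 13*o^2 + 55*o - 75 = (o - 3)*(o^2 - 10*o + 25) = (o - 5)*(o - 3)*(o - 5)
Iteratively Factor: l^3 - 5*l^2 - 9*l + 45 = (l - 3)*(l^2 - 2*l - 15) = (l - 3)*(l + 3)*(l - 5)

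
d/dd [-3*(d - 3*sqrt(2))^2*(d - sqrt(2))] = -9*d^2 + 42*sqrt(2)*d - 90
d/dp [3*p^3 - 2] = 9*p^2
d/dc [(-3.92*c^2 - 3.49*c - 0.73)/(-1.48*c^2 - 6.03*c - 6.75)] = (18.4724*c^2 + 50.7592*c + 19.1556)/(2.1904*c^4 + 17.8488*c^3 + 56.3409*c^2 + 81.405*c + 45.5625)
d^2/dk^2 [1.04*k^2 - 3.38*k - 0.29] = 2.08000000000000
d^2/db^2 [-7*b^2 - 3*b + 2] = -14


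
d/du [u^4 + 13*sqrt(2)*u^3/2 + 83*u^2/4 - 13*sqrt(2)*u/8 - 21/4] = 4*u^3 + 39*sqrt(2)*u^2/2 + 83*u/2 - 13*sqrt(2)/8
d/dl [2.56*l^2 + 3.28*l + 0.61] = 5.12*l + 3.28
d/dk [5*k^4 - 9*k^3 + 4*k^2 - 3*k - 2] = 20*k^3 - 27*k^2 + 8*k - 3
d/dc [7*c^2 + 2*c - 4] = 14*c + 2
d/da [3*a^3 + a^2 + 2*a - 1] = 9*a^2 + 2*a + 2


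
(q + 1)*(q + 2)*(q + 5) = q^3 + 8*q^2 + 17*q + 10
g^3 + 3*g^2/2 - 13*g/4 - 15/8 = (g - 3/2)*(g + 1/2)*(g + 5/2)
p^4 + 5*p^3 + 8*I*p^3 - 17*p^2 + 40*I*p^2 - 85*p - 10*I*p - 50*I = (p + 5)*(p + I)*(p + 2*I)*(p + 5*I)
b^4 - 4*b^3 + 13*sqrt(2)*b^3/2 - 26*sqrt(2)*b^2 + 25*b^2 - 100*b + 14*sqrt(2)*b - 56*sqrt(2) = (b - 4)*(b + sqrt(2))*(b + 2*sqrt(2))*(b + 7*sqrt(2)/2)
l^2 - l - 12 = (l - 4)*(l + 3)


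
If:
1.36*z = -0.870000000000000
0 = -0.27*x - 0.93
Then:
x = -3.44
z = -0.64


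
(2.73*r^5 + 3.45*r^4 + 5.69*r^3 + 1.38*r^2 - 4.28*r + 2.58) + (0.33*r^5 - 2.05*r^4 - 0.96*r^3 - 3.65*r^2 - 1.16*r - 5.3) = 3.06*r^5 + 1.4*r^4 + 4.73*r^3 - 2.27*r^2 - 5.44*r - 2.72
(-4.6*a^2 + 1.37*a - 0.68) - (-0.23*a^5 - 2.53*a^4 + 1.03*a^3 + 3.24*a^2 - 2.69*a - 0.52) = 0.23*a^5 + 2.53*a^4 - 1.03*a^3 - 7.84*a^2 + 4.06*a - 0.16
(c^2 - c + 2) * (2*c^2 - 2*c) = 2*c^4 - 4*c^3 + 6*c^2 - 4*c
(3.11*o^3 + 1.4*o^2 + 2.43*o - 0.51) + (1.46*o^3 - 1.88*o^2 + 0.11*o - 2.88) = 4.57*o^3 - 0.48*o^2 + 2.54*o - 3.39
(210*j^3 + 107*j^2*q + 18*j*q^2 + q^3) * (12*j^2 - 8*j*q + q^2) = 2520*j^5 - 396*j^4*q - 430*j^3*q^2 - 25*j^2*q^3 + 10*j*q^4 + q^5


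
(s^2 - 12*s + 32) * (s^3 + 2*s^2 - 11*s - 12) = s^5 - 10*s^4 - 3*s^3 + 184*s^2 - 208*s - 384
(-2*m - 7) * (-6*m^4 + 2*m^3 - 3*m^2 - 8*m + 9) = 12*m^5 + 38*m^4 - 8*m^3 + 37*m^2 + 38*m - 63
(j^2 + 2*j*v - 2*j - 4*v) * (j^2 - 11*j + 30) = j^4 + 2*j^3*v - 13*j^3 - 26*j^2*v + 52*j^2 + 104*j*v - 60*j - 120*v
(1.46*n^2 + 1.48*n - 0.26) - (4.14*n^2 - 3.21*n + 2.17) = -2.68*n^2 + 4.69*n - 2.43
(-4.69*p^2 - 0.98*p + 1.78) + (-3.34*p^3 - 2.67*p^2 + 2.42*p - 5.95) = -3.34*p^3 - 7.36*p^2 + 1.44*p - 4.17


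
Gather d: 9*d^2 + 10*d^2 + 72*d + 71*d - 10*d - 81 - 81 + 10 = 19*d^2 + 133*d - 152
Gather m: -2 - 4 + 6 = 0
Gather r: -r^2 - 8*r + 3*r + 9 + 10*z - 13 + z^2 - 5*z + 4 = -r^2 - 5*r + z^2 + 5*z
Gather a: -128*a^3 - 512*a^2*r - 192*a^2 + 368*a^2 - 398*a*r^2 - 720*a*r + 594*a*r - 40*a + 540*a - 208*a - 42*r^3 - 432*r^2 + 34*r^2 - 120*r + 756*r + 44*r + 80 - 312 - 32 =-128*a^3 + a^2*(176 - 512*r) + a*(-398*r^2 - 126*r + 292) - 42*r^3 - 398*r^2 + 680*r - 264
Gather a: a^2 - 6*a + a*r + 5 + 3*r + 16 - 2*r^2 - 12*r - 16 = a^2 + a*(r - 6) - 2*r^2 - 9*r + 5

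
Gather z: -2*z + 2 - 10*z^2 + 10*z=-10*z^2 + 8*z + 2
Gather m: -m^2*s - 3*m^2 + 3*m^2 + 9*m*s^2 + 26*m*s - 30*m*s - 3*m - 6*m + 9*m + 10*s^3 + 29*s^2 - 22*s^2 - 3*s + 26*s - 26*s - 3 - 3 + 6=-m^2*s + m*(9*s^2 - 4*s) + 10*s^3 + 7*s^2 - 3*s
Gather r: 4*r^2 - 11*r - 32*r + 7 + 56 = 4*r^2 - 43*r + 63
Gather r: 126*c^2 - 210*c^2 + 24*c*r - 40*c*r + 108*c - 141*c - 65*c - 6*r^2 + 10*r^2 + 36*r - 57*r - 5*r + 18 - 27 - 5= -84*c^2 - 98*c + 4*r^2 + r*(-16*c - 26) - 14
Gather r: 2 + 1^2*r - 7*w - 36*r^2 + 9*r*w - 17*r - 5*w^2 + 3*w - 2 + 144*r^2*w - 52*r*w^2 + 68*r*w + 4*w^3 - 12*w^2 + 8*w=r^2*(144*w - 36) + r*(-52*w^2 + 77*w - 16) + 4*w^3 - 17*w^2 + 4*w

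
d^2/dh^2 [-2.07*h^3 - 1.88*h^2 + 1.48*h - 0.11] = -12.42*h - 3.76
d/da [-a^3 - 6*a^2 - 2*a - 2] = -3*a^2 - 12*a - 2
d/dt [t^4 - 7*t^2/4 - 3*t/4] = 4*t^3 - 7*t/2 - 3/4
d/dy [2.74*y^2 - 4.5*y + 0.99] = 5.48*y - 4.5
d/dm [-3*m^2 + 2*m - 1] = 2 - 6*m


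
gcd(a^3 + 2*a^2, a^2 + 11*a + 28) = 1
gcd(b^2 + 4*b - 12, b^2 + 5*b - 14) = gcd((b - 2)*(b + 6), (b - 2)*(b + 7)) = b - 2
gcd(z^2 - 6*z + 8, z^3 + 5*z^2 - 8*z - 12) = z - 2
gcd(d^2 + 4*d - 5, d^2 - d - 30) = d + 5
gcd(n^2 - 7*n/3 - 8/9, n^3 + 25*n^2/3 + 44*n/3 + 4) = n + 1/3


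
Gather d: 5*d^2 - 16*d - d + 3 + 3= 5*d^2 - 17*d + 6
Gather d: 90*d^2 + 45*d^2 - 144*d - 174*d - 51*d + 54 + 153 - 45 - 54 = 135*d^2 - 369*d + 108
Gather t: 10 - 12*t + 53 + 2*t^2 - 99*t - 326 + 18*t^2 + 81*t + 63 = 20*t^2 - 30*t - 200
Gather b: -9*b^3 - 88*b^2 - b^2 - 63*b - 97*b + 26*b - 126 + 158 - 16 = -9*b^3 - 89*b^2 - 134*b + 16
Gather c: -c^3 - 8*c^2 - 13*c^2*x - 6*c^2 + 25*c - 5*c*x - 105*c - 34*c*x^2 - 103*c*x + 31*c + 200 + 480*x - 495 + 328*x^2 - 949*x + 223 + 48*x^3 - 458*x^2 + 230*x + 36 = -c^3 + c^2*(-13*x - 14) + c*(-34*x^2 - 108*x - 49) + 48*x^3 - 130*x^2 - 239*x - 36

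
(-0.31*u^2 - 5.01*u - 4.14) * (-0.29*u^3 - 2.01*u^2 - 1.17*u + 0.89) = 0.0899*u^5 + 2.076*u^4 + 11.6334*u^3 + 13.9072*u^2 + 0.384899999999999*u - 3.6846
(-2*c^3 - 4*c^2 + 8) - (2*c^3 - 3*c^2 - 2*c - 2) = -4*c^3 - c^2 + 2*c + 10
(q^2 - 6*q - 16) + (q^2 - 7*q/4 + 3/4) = 2*q^2 - 31*q/4 - 61/4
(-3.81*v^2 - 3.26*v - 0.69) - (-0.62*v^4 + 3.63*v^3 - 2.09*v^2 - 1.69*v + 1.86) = 0.62*v^4 - 3.63*v^3 - 1.72*v^2 - 1.57*v - 2.55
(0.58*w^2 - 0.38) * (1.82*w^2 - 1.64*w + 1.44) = 1.0556*w^4 - 0.9512*w^3 + 0.1436*w^2 + 0.6232*w - 0.5472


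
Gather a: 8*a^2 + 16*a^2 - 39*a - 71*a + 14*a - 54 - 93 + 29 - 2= 24*a^2 - 96*a - 120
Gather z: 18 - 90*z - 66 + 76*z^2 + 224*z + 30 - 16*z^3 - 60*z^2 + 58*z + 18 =-16*z^3 + 16*z^2 + 192*z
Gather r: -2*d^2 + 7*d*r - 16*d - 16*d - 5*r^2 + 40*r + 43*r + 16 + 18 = -2*d^2 - 32*d - 5*r^2 + r*(7*d + 83) + 34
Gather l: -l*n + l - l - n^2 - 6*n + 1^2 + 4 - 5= -l*n - n^2 - 6*n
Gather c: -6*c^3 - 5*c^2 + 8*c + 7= -6*c^3 - 5*c^2 + 8*c + 7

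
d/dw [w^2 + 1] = 2*w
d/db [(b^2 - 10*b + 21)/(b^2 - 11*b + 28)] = -1/(b^2 - 8*b + 16)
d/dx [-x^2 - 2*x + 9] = -2*x - 2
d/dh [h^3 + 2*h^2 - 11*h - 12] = 3*h^2 + 4*h - 11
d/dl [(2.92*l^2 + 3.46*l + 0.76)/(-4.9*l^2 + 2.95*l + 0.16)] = (25.568*l^2 + 8.3824*l - 1.6884)/(24.01*l^4 - 28.91*l^3 + 7.1345*l^2 + 0.944*l + 0.0256)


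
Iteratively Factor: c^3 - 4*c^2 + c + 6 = (c - 2)*(c^2 - 2*c - 3) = (c - 2)*(c + 1)*(c - 3)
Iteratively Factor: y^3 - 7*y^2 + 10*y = (y)*(y^2 - 7*y + 10) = y*(y - 5)*(y - 2)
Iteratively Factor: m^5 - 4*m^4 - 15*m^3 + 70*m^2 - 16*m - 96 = (m - 3)*(m^4 - m^3 - 18*m^2 + 16*m + 32) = (m - 4)*(m - 3)*(m^3 + 3*m^2 - 6*m - 8) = (m - 4)*(m - 3)*(m - 2)*(m^2 + 5*m + 4) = (m - 4)*(m - 3)*(m - 2)*(m + 4)*(m + 1)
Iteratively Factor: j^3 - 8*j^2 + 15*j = (j - 3)*(j^2 - 5*j) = (j - 5)*(j - 3)*(j)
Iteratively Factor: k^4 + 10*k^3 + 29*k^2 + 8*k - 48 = (k + 4)*(k^3 + 6*k^2 + 5*k - 12) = (k + 3)*(k + 4)*(k^2 + 3*k - 4) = (k + 3)*(k + 4)^2*(k - 1)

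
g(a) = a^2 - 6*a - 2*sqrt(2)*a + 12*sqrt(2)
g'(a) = 2*a - 6 - 2*sqrt(2)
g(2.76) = 0.22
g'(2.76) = -3.31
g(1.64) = 5.18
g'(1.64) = -5.55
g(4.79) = -2.37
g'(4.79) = 0.75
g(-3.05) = 53.20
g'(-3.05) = -14.93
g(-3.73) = 63.81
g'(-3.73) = -16.29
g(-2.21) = 41.37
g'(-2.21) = -13.25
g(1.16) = 8.08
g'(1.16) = -6.51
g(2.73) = 0.32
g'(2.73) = -3.37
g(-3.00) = 52.46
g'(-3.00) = -14.83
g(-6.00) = 105.94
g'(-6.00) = -20.83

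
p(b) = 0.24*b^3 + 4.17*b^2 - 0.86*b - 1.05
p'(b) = 0.72*b^2 + 8.34*b - 0.86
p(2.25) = 20.86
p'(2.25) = 21.55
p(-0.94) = 3.24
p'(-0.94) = -8.06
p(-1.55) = 9.41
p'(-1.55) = -12.06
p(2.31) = 22.17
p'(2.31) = 22.25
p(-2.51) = 23.58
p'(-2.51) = -17.26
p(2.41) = 24.46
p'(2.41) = 23.42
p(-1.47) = 8.46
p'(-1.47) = -11.56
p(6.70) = 252.56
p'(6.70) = 87.34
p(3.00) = 40.38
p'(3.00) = 30.64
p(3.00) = 40.38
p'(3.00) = 30.64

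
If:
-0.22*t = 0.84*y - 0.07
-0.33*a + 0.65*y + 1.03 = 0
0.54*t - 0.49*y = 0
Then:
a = 3.25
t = 0.06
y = 0.07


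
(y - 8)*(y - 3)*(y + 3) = y^3 - 8*y^2 - 9*y + 72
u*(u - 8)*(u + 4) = u^3 - 4*u^2 - 32*u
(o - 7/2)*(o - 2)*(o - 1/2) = o^3 - 6*o^2 + 39*o/4 - 7/2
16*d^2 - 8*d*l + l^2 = (-4*d + l)^2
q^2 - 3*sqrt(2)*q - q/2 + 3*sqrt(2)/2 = (q - 1/2)*(q - 3*sqrt(2))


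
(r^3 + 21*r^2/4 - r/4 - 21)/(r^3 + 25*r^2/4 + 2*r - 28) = (r + 3)/(r + 4)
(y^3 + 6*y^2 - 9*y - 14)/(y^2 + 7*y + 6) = (y^2 + 5*y - 14)/(y + 6)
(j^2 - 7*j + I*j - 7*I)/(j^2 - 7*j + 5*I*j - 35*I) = (j + I)/(j + 5*I)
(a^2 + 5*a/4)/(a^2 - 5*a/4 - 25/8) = 2*a/(2*a - 5)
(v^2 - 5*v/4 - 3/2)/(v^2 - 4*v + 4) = (v + 3/4)/(v - 2)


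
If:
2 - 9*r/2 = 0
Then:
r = 4/9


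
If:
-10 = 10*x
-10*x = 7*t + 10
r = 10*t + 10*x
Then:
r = -10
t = 0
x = -1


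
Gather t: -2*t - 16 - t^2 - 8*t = -t^2 - 10*t - 16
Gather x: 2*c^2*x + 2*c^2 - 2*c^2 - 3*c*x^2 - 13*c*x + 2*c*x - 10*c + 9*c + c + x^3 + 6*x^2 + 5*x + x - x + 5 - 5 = x^3 + x^2*(6 - 3*c) + x*(2*c^2 - 11*c + 5)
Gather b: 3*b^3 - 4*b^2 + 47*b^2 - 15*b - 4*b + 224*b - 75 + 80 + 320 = 3*b^3 + 43*b^2 + 205*b + 325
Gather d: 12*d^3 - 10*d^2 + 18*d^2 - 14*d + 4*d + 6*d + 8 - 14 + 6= 12*d^3 + 8*d^2 - 4*d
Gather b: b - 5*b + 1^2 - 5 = -4*b - 4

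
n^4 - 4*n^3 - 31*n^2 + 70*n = n*(n - 7)*(n - 2)*(n + 5)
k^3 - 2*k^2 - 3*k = k*(k - 3)*(k + 1)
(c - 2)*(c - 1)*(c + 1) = c^3 - 2*c^2 - c + 2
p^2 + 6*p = p*(p + 6)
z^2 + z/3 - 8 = (z - 8/3)*(z + 3)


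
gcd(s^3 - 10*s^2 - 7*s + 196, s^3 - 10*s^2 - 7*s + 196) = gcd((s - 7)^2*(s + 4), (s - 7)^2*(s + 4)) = s^3 - 10*s^2 - 7*s + 196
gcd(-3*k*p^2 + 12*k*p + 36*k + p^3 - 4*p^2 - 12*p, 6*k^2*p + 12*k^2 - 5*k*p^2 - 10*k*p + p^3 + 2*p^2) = -3*k*p - 6*k + p^2 + 2*p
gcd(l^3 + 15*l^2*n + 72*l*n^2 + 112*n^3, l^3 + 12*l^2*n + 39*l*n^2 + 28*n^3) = l^2 + 11*l*n + 28*n^2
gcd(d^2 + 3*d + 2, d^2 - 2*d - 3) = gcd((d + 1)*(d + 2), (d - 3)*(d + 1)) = d + 1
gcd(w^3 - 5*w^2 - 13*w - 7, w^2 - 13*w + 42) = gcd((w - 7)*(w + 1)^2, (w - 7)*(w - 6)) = w - 7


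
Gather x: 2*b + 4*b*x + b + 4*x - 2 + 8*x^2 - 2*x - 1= 3*b + 8*x^2 + x*(4*b + 2) - 3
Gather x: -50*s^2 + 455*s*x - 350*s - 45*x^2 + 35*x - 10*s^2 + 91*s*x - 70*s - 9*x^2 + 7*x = -60*s^2 - 420*s - 54*x^2 + x*(546*s + 42)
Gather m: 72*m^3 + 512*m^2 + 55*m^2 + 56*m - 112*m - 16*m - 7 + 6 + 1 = 72*m^3 + 567*m^2 - 72*m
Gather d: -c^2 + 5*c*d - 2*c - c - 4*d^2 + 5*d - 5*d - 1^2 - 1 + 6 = -c^2 + 5*c*d - 3*c - 4*d^2 + 4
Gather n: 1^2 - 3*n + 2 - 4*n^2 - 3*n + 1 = -4*n^2 - 6*n + 4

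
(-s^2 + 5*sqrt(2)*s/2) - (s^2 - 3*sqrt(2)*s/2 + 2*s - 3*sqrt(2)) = -2*s^2 - 2*s + 4*sqrt(2)*s + 3*sqrt(2)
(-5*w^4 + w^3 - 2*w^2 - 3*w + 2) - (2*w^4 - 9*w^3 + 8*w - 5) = -7*w^4 + 10*w^3 - 2*w^2 - 11*w + 7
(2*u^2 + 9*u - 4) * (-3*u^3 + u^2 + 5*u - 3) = -6*u^5 - 25*u^4 + 31*u^3 + 35*u^2 - 47*u + 12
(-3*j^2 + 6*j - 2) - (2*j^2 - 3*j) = -5*j^2 + 9*j - 2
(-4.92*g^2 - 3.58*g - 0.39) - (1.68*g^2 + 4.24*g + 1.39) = -6.6*g^2 - 7.82*g - 1.78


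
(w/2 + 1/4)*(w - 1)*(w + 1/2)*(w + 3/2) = w^4/2 + 3*w^3/4 - 3*w^2/8 - 11*w/16 - 3/16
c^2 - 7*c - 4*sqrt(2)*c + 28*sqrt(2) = (c - 7)*(c - 4*sqrt(2))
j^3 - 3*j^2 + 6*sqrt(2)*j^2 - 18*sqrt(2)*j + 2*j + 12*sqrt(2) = (j - 2)*(j - 1)*(j + 6*sqrt(2))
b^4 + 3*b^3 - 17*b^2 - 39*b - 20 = (b - 4)*(b + 1)^2*(b + 5)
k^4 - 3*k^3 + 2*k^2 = k^2*(k - 2)*(k - 1)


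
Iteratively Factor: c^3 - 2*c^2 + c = (c)*(c^2 - 2*c + 1) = c*(c - 1)*(c - 1)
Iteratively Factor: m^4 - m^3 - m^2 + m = (m - 1)*(m^3 - m) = (m - 1)^2*(m^2 + m) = m*(m - 1)^2*(m + 1)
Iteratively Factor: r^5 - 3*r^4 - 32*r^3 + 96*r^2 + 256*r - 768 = (r + 4)*(r^4 - 7*r^3 - 4*r^2 + 112*r - 192) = (r - 3)*(r + 4)*(r^3 - 4*r^2 - 16*r + 64) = (r - 3)*(r + 4)^2*(r^2 - 8*r + 16) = (r - 4)*(r - 3)*(r + 4)^2*(r - 4)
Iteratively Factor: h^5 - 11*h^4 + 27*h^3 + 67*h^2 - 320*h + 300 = (h - 2)*(h^4 - 9*h^3 + 9*h^2 + 85*h - 150) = (h - 5)*(h - 2)*(h^3 - 4*h^2 - 11*h + 30) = (h - 5)^2*(h - 2)*(h^2 + h - 6) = (h - 5)^2*(h - 2)^2*(h + 3)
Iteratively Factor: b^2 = (b)*(b)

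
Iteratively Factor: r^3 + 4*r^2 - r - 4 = (r - 1)*(r^2 + 5*r + 4) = (r - 1)*(r + 4)*(r + 1)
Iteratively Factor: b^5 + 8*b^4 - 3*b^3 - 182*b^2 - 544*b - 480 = (b + 4)*(b^4 + 4*b^3 - 19*b^2 - 106*b - 120) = (b + 2)*(b + 4)*(b^3 + 2*b^2 - 23*b - 60) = (b + 2)*(b + 3)*(b + 4)*(b^2 - b - 20) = (b - 5)*(b + 2)*(b + 3)*(b + 4)*(b + 4)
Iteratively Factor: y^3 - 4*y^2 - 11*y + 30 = (y + 3)*(y^2 - 7*y + 10) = (y - 2)*(y + 3)*(y - 5)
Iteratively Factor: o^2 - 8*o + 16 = (o - 4)*(o - 4)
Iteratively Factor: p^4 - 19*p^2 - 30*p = (p + 2)*(p^3 - 2*p^2 - 15*p) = p*(p + 2)*(p^2 - 2*p - 15) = p*(p + 2)*(p + 3)*(p - 5)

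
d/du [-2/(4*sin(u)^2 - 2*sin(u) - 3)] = 4*(4*sin(u) - 1)*cos(u)/(-4*sin(u)^2 + 2*sin(u) + 3)^2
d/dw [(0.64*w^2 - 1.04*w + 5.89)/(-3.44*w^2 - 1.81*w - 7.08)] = (-4.736*w^2 + 31.4608*w + 18.0241)/(11.8336*w^4 + 12.4528*w^3 + 51.9865*w^2 + 25.6296*w + 50.1264)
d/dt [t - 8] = 1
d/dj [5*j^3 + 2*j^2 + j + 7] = 15*j^2 + 4*j + 1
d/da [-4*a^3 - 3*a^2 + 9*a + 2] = -12*a^2 - 6*a + 9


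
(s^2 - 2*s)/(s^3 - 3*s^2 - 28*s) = (2 - s)/(-s^2 + 3*s + 28)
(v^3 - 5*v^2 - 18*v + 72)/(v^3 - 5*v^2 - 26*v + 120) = (v^2 + v - 12)/(v^2 + v - 20)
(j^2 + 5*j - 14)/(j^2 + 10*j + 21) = (j - 2)/(j + 3)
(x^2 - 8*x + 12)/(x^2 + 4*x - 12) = (x - 6)/(x + 6)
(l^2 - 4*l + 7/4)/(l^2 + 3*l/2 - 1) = (l - 7/2)/(l + 2)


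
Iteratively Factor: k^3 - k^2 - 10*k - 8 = (k + 2)*(k^2 - 3*k - 4) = (k - 4)*(k + 2)*(k + 1)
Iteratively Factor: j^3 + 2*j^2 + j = (j)*(j^2 + 2*j + 1) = j*(j + 1)*(j + 1)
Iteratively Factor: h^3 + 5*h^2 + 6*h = (h + 2)*(h^2 + 3*h) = h*(h + 2)*(h + 3)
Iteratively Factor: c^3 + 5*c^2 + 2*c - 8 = (c + 2)*(c^2 + 3*c - 4) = (c + 2)*(c + 4)*(c - 1)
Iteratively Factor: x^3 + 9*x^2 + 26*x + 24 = (x + 4)*(x^2 + 5*x + 6) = (x + 3)*(x + 4)*(x + 2)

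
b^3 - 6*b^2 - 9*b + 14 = (b - 7)*(b - 1)*(b + 2)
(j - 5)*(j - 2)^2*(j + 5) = j^4 - 4*j^3 - 21*j^2 + 100*j - 100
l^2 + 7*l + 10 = (l + 2)*(l + 5)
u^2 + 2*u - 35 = (u - 5)*(u + 7)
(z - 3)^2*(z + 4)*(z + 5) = z^4 + 3*z^3 - 25*z^2 - 39*z + 180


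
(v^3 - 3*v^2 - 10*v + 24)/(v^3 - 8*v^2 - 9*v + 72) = (v^2 - 6*v + 8)/(v^2 - 11*v + 24)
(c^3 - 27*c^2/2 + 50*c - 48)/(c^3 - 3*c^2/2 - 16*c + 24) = (c - 8)/(c + 4)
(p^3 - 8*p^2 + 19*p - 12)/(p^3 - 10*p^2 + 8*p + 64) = (p^2 - 4*p + 3)/(p^2 - 6*p - 16)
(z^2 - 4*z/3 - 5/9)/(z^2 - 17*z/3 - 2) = (z - 5/3)/(z - 6)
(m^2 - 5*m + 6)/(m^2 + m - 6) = (m - 3)/(m + 3)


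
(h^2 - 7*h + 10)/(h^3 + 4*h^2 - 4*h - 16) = (h - 5)/(h^2 + 6*h + 8)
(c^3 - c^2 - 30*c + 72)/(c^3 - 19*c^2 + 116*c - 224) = (c^2 + 3*c - 18)/(c^2 - 15*c + 56)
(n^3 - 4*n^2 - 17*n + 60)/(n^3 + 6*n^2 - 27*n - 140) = (n - 3)/(n + 7)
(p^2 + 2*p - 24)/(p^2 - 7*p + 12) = (p + 6)/(p - 3)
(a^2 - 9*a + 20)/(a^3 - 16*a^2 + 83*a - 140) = 1/(a - 7)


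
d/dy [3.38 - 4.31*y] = -4.31000000000000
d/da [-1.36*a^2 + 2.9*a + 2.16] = 2.9 - 2.72*a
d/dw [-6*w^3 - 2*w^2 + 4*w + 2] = -18*w^2 - 4*w + 4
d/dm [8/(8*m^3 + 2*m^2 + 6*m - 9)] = 16*(-12*m^2 - 2*m - 3)/(8*m^3 + 2*m^2 + 6*m - 9)^2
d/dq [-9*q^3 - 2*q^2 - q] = -27*q^2 - 4*q - 1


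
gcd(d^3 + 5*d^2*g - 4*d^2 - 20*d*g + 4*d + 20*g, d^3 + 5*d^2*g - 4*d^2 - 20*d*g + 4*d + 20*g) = d^3 + 5*d^2*g - 4*d^2 - 20*d*g + 4*d + 20*g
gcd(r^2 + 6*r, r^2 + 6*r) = r^2 + 6*r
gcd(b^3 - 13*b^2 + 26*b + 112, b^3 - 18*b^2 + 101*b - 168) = b^2 - 15*b + 56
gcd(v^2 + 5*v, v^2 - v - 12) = 1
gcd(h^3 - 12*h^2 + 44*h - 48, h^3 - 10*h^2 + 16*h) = h - 2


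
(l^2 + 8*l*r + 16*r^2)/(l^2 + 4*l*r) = (l + 4*r)/l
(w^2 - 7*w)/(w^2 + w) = (w - 7)/(w + 1)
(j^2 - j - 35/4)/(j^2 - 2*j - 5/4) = (-4*j^2 + 4*j + 35)/(-4*j^2 + 8*j + 5)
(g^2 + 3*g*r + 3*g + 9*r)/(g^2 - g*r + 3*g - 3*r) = (-g - 3*r)/(-g + r)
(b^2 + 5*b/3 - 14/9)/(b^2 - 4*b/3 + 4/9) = (3*b + 7)/(3*b - 2)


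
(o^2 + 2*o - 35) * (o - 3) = o^3 - o^2 - 41*o + 105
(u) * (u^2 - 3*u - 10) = u^3 - 3*u^2 - 10*u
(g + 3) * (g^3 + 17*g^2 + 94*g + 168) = g^4 + 20*g^3 + 145*g^2 + 450*g + 504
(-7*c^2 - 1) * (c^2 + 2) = -7*c^4 - 15*c^2 - 2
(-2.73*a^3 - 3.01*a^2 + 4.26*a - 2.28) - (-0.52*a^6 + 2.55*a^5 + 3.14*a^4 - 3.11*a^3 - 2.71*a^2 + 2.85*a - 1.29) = 0.52*a^6 - 2.55*a^5 - 3.14*a^4 + 0.38*a^3 - 0.3*a^2 + 1.41*a - 0.99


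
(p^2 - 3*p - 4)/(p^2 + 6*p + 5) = (p - 4)/(p + 5)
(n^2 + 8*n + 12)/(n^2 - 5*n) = (n^2 + 8*n + 12)/(n*(n - 5))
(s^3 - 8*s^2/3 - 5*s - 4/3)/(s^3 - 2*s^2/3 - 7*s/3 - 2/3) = (s - 4)/(s - 2)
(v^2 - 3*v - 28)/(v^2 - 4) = (v^2 - 3*v - 28)/(v^2 - 4)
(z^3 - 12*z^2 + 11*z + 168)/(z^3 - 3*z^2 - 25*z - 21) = (z - 8)/(z + 1)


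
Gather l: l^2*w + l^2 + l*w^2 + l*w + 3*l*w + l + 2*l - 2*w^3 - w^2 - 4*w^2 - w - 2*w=l^2*(w + 1) + l*(w^2 + 4*w + 3) - 2*w^3 - 5*w^2 - 3*w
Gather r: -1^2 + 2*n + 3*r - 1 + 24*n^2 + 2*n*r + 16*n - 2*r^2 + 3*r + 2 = 24*n^2 + 18*n - 2*r^2 + r*(2*n + 6)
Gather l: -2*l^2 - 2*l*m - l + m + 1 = -2*l^2 + l*(-2*m - 1) + m + 1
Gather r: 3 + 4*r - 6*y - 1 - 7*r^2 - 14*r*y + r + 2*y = -7*r^2 + r*(5 - 14*y) - 4*y + 2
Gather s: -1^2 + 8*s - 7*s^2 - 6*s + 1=-7*s^2 + 2*s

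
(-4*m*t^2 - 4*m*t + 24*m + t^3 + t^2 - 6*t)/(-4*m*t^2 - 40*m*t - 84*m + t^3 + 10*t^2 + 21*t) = (t - 2)/(t + 7)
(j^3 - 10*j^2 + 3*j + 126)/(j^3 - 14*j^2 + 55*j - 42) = (j + 3)/(j - 1)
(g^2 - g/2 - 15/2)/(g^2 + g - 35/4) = 2*(2*g^2 - g - 15)/(4*g^2 + 4*g - 35)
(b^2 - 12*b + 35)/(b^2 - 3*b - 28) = (b - 5)/(b + 4)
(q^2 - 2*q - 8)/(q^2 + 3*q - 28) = (q + 2)/(q + 7)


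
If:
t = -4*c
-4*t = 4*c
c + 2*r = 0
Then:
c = 0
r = 0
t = 0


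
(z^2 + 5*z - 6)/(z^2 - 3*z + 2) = (z + 6)/(z - 2)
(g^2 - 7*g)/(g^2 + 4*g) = (g - 7)/(g + 4)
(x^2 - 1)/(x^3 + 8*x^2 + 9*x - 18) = (x + 1)/(x^2 + 9*x + 18)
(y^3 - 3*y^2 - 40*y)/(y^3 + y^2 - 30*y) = (y^2 - 3*y - 40)/(y^2 + y - 30)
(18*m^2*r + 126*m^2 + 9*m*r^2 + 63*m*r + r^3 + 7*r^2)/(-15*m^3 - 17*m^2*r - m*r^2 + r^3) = (6*m*r + 42*m + r^2 + 7*r)/(-5*m^2 - 4*m*r + r^2)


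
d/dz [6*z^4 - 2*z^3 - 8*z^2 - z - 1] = 24*z^3 - 6*z^2 - 16*z - 1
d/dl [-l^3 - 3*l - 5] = -3*l^2 - 3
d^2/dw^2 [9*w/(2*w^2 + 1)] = 36*w*(2*w^2 - 3)/(2*w^2 + 1)^3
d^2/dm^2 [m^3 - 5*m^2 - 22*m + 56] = 6*m - 10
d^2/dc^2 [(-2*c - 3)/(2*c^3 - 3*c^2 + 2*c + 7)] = 2*(-24*c^5 - 36*c^4 + 134*c^3 + 51*c^2 + 54*c - 47)/(8*c^9 - 36*c^8 + 78*c^7 - 15*c^6 - 174*c^5 + 321*c^4 + 50*c^3 - 357*c^2 + 294*c + 343)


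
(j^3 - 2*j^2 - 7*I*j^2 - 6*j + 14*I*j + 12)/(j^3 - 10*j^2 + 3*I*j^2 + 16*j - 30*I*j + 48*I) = (j^2 - 7*I*j - 6)/(j^2 + j*(-8 + 3*I) - 24*I)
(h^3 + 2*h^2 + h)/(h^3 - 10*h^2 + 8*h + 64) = h*(h^2 + 2*h + 1)/(h^3 - 10*h^2 + 8*h + 64)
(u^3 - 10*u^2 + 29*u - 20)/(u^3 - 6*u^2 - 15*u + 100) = (u^2 - 5*u + 4)/(u^2 - u - 20)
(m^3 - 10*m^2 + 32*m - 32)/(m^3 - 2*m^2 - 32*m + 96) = (m - 2)/(m + 6)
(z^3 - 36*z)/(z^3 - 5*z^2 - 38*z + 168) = z*(z - 6)/(z^2 - 11*z + 28)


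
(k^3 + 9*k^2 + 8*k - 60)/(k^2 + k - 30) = (k^2 + 3*k - 10)/(k - 5)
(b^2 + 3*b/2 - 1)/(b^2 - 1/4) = 2*(b + 2)/(2*b + 1)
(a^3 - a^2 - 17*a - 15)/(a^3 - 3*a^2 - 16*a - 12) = (a^2 - 2*a - 15)/(a^2 - 4*a - 12)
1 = 1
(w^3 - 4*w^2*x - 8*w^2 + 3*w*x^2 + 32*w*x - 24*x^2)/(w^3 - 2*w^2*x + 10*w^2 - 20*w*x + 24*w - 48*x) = (w^3 - 4*w^2*x - 8*w^2 + 3*w*x^2 + 32*w*x - 24*x^2)/(w^3 - 2*w^2*x + 10*w^2 - 20*w*x + 24*w - 48*x)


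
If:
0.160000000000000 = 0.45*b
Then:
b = 0.36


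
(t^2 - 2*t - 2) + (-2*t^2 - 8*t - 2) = -t^2 - 10*t - 4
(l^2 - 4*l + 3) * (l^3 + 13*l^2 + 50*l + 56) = l^5 + 9*l^4 + l^3 - 105*l^2 - 74*l + 168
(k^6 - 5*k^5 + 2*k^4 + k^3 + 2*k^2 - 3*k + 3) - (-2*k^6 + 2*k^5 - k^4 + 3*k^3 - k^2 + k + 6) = 3*k^6 - 7*k^5 + 3*k^4 - 2*k^3 + 3*k^2 - 4*k - 3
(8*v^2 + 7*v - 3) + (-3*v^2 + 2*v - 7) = 5*v^2 + 9*v - 10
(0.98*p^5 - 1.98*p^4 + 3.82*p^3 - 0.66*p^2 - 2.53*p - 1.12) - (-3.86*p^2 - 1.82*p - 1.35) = 0.98*p^5 - 1.98*p^4 + 3.82*p^3 + 3.2*p^2 - 0.71*p + 0.23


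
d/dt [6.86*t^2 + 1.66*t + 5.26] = 13.72*t + 1.66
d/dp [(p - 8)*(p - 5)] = 2*p - 13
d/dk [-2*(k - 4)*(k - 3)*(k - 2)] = -6*k^2 + 36*k - 52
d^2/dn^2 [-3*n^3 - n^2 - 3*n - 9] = -18*n - 2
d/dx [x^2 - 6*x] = 2*x - 6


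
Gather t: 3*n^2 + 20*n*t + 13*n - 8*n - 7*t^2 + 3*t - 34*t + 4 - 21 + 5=3*n^2 + 5*n - 7*t^2 + t*(20*n - 31) - 12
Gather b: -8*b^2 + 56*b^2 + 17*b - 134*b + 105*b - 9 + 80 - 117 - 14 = 48*b^2 - 12*b - 60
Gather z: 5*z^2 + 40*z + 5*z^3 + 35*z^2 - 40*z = 5*z^3 + 40*z^2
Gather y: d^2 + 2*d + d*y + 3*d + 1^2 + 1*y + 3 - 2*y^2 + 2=d^2 + 5*d - 2*y^2 + y*(d + 1) + 6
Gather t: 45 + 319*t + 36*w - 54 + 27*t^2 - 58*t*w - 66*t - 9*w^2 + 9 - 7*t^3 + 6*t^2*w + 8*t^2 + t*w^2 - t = -7*t^3 + t^2*(6*w + 35) + t*(w^2 - 58*w + 252) - 9*w^2 + 36*w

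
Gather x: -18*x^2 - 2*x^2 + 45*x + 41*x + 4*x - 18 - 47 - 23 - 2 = -20*x^2 + 90*x - 90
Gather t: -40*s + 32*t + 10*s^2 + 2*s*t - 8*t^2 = 10*s^2 - 40*s - 8*t^2 + t*(2*s + 32)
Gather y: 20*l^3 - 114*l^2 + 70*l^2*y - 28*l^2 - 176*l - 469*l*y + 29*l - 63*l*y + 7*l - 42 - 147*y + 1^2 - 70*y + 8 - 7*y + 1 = 20*l^3 - 142*l^2 - 140*l + y*(70*l^2 - 532*l - 224) - 32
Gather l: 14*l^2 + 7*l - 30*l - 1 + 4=14*l^2 - 23*l + 3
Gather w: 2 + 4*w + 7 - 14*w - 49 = -10*w - 40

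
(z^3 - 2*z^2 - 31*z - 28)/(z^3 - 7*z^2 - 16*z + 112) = (z + 1)/(z - 4)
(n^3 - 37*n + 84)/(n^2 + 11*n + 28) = (n^2 - 7*n + 12)/(n + 4)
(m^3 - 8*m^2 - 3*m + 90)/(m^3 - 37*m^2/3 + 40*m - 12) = 3*(m^2 - 2*m - 15)/(3*m^2 - 19*m + 6)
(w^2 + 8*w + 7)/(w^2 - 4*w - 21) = (w^2 + 8*w + 7)/(w^2 - 4*w - 21)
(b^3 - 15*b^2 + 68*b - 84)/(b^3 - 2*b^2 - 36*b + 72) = (b - 7)/(b + 6)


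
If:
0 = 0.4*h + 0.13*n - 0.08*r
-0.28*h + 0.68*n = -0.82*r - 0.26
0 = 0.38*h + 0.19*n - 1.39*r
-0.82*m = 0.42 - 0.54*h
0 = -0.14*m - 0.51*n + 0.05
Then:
No Solution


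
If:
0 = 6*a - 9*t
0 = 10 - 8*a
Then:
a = 5/4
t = 5/6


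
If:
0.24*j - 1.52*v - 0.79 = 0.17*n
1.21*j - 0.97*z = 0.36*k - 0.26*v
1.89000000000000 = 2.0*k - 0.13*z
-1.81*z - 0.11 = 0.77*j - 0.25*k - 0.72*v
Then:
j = 0.232287661004293*z + 0.259257980212806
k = 0.065*z + 0.945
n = -24.1685471455709*z - 5.19228562957757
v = 2.73973819301848*z + 0.101914784394251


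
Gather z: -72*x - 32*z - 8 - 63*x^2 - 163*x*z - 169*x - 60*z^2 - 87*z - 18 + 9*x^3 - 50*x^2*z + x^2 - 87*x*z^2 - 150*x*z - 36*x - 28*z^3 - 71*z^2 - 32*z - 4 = 9*x^3 - 62*x^2 - 277*x - 28*z^3 + z^2*(-87*x - 131) + z*(-50*x^2 - 313*x - 151) - 30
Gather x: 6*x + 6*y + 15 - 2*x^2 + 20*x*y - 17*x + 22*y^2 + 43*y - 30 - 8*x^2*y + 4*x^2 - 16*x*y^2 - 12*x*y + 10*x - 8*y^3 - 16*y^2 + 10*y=x^2*(2 - 8*y) + x*(-16*y^2 + 8*y - 1) - 8*y^3 + 6*y^2 + 59*y - 15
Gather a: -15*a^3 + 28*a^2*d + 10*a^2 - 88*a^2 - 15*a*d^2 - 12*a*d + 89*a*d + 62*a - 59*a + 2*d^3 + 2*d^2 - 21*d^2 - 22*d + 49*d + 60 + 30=-15*a^3 + a^2*(28*d - 78) + a*(-15*d^2 + 77*d + 3) + 2*d^3 - 19*d^2 + 27*d + 90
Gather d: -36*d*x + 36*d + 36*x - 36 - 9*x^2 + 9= d*(36 - 36*x) - 9*x^2 + 36*x - 27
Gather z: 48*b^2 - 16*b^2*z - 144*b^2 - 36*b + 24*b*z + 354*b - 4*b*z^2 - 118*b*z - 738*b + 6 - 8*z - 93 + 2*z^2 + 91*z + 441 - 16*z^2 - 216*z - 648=-96*b^2 - 420*b + z^2*(-4*b - 14) + z*(-16*b^2 - 94*b - 133) - 294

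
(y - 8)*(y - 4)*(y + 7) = y^3 - 5*y^2 - 52*y + 224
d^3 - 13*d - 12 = (d - 4)*(d + 1)*(d + 3)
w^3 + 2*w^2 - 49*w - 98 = (w - 7)*(w + 2)*(w + 7)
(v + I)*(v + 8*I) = v^2 + 9*I*v - 8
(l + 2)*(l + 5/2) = l^2 + 9*l/2 + 5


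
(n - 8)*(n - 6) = n^2 - 14*n + 48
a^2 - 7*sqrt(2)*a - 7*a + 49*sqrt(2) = (a - 7)*(a - 7*sqrt(2))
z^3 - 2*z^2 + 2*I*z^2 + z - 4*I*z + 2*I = (z - 1)^2*(z + 2*I)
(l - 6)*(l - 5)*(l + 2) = l^3 - 9*l^2 + 8*l + 60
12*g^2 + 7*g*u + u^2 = (3*g + u)*(4*g + u)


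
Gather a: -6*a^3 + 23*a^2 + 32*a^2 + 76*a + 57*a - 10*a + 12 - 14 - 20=-6*a^3 + 55*a^2 + 123*a - 22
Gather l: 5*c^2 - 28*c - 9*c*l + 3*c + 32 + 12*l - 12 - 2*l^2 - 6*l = 5*c^2 - 25*c - 2*l^2 + l*(6 - 9*c) + 20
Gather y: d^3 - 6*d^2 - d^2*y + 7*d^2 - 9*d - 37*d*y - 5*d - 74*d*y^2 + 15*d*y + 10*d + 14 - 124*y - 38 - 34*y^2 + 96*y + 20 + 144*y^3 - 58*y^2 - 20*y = d^3 + d^2 - 4*d + 144*y^3 + y^2*(-74*d - 92) + y*(-d^2 - 22*d - 48) - 4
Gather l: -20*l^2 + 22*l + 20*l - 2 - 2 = -20*l^2 + 42*l - 4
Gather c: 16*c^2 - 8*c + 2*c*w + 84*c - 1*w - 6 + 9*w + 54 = 16*c^2 + c*(2*w + 76) + 8*w + 48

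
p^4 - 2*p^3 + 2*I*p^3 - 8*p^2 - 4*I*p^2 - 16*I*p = p*(p - 4)*(p + 2)*(p + 2*I)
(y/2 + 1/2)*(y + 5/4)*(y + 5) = y^3/2 + 29*y^2/8 + 25*y/4 + 25/8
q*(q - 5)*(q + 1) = q^3 - 4*q^2 - 5*q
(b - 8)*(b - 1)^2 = b^3 - 10*b^2 + 17*b - 8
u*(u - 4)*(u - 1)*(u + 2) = u^4 - 3*u^3 - 6*u^2 + 8*u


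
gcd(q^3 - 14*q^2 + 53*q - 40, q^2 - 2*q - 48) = q - 8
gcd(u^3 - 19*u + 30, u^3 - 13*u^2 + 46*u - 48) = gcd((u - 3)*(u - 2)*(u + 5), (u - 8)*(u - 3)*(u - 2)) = u^2 - 5*u + 6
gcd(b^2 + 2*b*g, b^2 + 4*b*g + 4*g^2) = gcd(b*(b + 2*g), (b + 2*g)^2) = b + 2*g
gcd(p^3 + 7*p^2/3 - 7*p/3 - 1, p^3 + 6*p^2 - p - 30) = p + 3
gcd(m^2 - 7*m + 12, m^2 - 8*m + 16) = m - 4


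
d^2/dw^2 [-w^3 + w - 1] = -6*w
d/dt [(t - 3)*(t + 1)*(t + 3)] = 3*t^2 + 2*t - 9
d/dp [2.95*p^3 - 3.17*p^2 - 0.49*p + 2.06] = 8.85*p^2 - 6.34*p - 0.49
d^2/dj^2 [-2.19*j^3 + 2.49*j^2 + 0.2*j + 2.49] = 4.98 - 13.14*j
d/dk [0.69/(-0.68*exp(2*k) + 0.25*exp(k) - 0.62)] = (0.9384*exp(k) - 0.1725)*exp(k)/(0.68*exp(2*k) - 0.25*exp(k) + 0.62)^2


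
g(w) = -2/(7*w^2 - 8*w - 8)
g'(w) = -2*(8 - 14*w)/(7*w^2 - 8*w - 8)^2 = 4*(7*w - 4)/(-7*w^2 + 8*w + 8)^2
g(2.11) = -0.32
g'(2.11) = 1.09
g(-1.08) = -0.23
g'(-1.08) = -0.60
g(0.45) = 0.20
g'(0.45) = -0.03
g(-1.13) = -0.20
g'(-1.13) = -0.48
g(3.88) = -0.03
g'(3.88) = 0.02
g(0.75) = 0.20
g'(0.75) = 0.05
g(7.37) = -0.01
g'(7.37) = 0.00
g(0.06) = 0.24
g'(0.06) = -0.20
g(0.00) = 0.25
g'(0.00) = -0.25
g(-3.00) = -0.03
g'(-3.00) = -0.02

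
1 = 1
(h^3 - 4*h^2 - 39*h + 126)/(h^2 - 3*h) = h - 1 - 42/h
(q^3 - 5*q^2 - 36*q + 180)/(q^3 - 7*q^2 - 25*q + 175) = (q^2 - 36)/(q^2 - 2*q - 35)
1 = 1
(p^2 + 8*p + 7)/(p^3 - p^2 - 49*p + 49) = (p + 1)/(p^2 - 8*p + 7)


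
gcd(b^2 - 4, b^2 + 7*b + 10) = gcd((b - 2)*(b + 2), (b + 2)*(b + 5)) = b + 2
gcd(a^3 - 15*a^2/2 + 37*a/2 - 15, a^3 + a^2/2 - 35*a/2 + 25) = a^2 - 9*a/2 + 5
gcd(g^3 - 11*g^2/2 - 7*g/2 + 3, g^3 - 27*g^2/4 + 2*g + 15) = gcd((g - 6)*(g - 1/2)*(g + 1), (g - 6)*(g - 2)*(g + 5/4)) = g - 6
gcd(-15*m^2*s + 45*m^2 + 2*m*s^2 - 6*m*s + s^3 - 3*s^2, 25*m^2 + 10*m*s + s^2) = 5*m + s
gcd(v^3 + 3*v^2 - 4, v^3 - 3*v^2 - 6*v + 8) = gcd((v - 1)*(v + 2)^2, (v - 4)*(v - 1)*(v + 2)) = v^2 + v - 2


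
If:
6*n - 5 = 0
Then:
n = 5/6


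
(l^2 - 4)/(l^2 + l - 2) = (l - 2)/(l - 1)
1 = 1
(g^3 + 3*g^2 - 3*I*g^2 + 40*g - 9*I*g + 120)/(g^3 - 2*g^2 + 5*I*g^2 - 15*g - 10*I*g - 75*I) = (g - 8*I)/(g - 5)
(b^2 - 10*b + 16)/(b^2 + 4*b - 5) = (b^2 - 10*b + 16)/(b^2 + 4*b - 5)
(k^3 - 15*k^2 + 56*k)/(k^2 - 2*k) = (k^2 - 15*k + 56)/(k - 2)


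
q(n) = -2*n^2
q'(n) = -4*n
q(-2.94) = -17.29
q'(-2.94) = 11.76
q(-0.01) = -0.00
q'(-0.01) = 0.04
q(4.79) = -45.89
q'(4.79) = -19.16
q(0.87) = -1.51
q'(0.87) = -3.48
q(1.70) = -5.78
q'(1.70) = -6.80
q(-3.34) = -22.31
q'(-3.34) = 13.36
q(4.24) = -35.96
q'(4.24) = -16.96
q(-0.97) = -1.88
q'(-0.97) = 3.88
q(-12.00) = -288.00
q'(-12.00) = 48.00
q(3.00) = -18.00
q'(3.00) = -12.00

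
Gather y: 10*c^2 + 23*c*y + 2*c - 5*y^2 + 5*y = 10*c^2 + 2*c - 5*y^2 + y*(23*c + 5)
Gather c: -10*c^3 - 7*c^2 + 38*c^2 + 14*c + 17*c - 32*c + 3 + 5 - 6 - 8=-10*c^3 + 31*c^2 - c - 6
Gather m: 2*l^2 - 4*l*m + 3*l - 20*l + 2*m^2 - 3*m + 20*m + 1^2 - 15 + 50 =2*l^2 - 17*l + 2*m^2 + m*(17 - 4*l) + 36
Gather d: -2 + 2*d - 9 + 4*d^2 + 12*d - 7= 4*d^2 + 14*d - 18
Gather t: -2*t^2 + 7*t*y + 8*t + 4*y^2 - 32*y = -2*t^2 + t*(7*y + 8) + 4*y^2 - 32*y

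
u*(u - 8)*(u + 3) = u^3 - 5*u^2 - 24*u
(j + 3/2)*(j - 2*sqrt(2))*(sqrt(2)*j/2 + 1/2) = sqrt(2)*j^3/2 - 3*j^2/2 + 3*sqrt(2)*j^2/4 - 9*j/4 - sqrt(2)*j - 3*sqrt(2)/2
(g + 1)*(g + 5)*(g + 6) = g^3 + 12*g^2 + 41*g + 30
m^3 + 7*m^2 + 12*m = m*(m + 3)*(m + 4)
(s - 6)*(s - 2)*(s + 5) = s^3 - 3*s^2 - 28*s + 60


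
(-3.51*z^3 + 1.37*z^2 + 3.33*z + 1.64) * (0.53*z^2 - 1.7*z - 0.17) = -1.8603*z^5 + 6.6931*z^4 + 0.0326*z^3 - 5.0247*z^2 - 3.3541*z - 0.2788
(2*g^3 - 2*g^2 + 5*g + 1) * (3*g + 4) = 6*g^4 + 2*g^3 + 7*g^2 + 23*g + 4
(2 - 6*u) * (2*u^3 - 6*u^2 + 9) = -12*u^4 + 40*u^3 - 12*u^2 - 54*u + 18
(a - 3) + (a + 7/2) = 2*a + 1/2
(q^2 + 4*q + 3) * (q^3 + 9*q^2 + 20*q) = q^5 + 13*q^4 + 59*q^3 + 107*q^2 + 60*q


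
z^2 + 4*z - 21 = (z - 3)*(z + 7)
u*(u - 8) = u^2 - 8*u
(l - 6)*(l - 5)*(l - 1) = l^3 - 12*l^2 + 41*l - 30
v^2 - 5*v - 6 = (v - 6)*(v + 1)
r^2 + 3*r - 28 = (r - 4)*(r + 7)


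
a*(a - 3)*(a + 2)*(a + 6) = a^4 + 5*a^3 - 12*a^2 - 36*a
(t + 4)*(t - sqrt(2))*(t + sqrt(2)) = t^3 + 4*t^2 - 2*t - 8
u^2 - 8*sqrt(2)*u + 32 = (u - 4*sqrt(2))^2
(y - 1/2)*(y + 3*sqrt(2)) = y^2 - y/2 + 3*sqrt(2)*y - 3*sqrt(2)/2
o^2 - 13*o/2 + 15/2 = (o - 5)*(o - 3/2)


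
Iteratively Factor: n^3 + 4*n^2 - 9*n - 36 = (n - 3)*(n^2 + 7*n + 12) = (n - 3)*(n + 4)*(n + 3)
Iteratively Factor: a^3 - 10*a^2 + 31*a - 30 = (a - 5)*(a^2 - 5*a + 6) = (a - 5)*(a - 2)*(a - 3)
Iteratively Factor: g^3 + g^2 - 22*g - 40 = (g - 5)*(g^2 + 6*g + 8) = (g - 5)*(g + 4)*(g + 2)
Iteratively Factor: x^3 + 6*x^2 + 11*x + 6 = (x + 1)*(x^2 + 5*x + 6) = (x + 1)*(x + 2)*(x + 3)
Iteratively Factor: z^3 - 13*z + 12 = (z + 4)*(z^2 - 4*z + 3) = (z - 1)*(z + 4)*(z - 3)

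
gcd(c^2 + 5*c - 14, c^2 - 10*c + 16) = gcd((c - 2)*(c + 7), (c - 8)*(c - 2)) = c - 2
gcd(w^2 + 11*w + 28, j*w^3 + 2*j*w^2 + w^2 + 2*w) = 1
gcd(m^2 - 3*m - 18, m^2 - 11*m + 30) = m - 6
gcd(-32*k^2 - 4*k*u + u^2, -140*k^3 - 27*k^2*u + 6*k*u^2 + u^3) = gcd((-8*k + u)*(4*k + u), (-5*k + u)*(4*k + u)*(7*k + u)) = 4*k + u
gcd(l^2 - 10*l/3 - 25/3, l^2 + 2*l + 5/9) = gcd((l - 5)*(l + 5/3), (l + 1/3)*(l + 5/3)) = l + 5/3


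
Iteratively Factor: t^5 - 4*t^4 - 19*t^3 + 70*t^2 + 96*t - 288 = (t - 2)*(t^4 - 2*t^3 - 23*t^2 + 24*t + 144) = (t - 2)*(t + 3)*(t^3 - 5*t^2 - 8*t + 48) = (t - 4)*(t - 2)*(t + 3)*(t^2 - t - 12) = (t - 4)*(t - 2)*(t + 3)^2*(t - 4)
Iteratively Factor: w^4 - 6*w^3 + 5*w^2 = (w)*(w^3 - 6*w^2 + 5*w) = w*(w - 1)*(w^2 - 5*w) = w*(w - 5)*(w - 1)*(w)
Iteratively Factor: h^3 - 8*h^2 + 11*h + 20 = (h + 1)*(h^2 - 9*h + 20) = (h - 4)*(h + 1)*(h - 5)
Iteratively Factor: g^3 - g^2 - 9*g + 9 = (g - 3)*(g^2 + 2*g - 3) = (g - 3)*(g - 1)*(g + 3)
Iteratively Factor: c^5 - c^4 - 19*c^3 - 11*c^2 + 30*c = (c - 1)*(c^4 - 19*c^2 - 30*c) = (c - 1)*(c + 2)*(c^3 - 2*c^2 - 15*c) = (c - 5)*(c - 1)*(c + 2)*(c^2 + 3*c) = c*(c - 5)*(c - 1)*(c + 2)*(c + 3)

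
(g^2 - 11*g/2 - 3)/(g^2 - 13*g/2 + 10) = (2*g^2 - 11*g - 6)/(2*g^2 - 13*g + 20)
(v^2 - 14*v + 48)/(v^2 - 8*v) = (v - 6)/v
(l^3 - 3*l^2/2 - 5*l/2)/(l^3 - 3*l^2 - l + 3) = l*(2*l - 5)/(2*(l^2 - 4*l + 3))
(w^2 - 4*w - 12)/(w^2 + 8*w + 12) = (w - 6)/(w + 6)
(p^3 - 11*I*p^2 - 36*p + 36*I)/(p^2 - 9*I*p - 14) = (p^2 - 9*I*p - 18)/(p - 7*I)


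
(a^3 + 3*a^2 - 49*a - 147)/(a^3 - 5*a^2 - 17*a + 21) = (a + 7)/(a - 1)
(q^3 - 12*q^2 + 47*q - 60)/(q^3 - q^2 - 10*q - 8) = (q^2 - 8*q + 15)/(q^2 + 3*q + 2)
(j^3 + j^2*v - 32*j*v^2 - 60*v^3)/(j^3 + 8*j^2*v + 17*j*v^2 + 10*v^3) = (j - 6*v)/(j + v)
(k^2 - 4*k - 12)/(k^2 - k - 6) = (k - 6)/(k - 3)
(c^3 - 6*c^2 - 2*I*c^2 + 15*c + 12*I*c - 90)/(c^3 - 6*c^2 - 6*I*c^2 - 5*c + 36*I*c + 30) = (c + 3*I)/(c - I)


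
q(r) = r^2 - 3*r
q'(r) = 2*r - 3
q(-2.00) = 10.00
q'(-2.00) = -7.00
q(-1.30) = 5.59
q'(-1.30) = -5.60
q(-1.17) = 4.88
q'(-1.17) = -5.34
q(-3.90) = 26.91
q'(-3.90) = -10.80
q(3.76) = 2.86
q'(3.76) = 4.52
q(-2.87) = 16.85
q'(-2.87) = -8.74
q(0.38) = -1.00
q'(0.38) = -2.24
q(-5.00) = 40.00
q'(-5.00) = -13.00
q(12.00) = 108.00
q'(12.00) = 21.00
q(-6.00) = 54.00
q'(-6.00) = -15.00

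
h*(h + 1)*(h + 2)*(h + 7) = h^4 + 10*h^3 + 23*h^2 + 14*h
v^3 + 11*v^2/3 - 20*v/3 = v*(v - 4/3)*(v + 5)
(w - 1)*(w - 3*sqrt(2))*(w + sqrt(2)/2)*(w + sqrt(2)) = w^4 - 3*sqrt(2)*w^3/2 - w^3 - 8*w^2 + 3*sqrt(2)*w^2/2 - 3*sqrt(2)*w + 8*w + 3*sqrt(2)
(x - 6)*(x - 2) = x^2 - 8*x + 12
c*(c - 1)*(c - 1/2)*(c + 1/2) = c^4 - c^3 - c^2/4 + c/4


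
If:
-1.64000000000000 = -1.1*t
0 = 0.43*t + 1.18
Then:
No Solution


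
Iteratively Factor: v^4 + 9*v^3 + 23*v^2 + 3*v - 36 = (v + 4)*(v^3 + 5*v^2 + 3*v - 9) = (v + 3)*(v + 4)*(v^2 + 2*v - 3) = (v - 1)*(v + 3)*(v + 4)*(v + 3)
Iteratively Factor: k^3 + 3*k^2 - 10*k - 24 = (k + 4)*(k^2 - k - 6) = (k - 3)*(k + 4)*(k + 2)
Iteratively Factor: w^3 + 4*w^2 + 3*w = (w + 3)*(w^2 + w) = (w + 1)*(w + 3)*(w)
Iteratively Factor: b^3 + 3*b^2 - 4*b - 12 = (b - 2)*(b^2 + 5*b + 6) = (b - 2)*(b + 2)*(b + 3)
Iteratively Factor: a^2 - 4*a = (a - 4)*(a)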